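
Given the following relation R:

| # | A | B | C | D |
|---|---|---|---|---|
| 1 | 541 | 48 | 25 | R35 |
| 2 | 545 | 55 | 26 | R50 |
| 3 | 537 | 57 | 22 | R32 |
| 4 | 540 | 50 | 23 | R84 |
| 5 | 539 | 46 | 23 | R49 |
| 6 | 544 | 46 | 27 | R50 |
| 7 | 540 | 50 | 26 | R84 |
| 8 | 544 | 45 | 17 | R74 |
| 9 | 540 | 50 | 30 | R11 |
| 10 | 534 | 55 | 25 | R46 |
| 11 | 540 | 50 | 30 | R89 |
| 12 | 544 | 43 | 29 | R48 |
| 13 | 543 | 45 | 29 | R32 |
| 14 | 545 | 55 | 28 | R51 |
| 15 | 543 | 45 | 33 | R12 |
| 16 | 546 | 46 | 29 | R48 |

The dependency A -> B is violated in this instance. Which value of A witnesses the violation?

544

A=541: row 1 → B = 48 ✓
A=545: rows 2, 14 → B = 55, 55 ✓
A=537: row 3 → B = 57 ✓
A=540: rows 4, 7, 9, 11 → B = 50, 50, 50, 50 ✓
A=539: row 5 → B = 46 ✓
A=544: rows 6, 8, 12 → B takes values {46, 45, 43} — violation
A=534: row 10 → B = 55 ✓
A=543: rows 13, 15 → B = 45, 45 ✓
A=546: row 16 → B = 46 ✓
The only A value with inconsistent B is A=544.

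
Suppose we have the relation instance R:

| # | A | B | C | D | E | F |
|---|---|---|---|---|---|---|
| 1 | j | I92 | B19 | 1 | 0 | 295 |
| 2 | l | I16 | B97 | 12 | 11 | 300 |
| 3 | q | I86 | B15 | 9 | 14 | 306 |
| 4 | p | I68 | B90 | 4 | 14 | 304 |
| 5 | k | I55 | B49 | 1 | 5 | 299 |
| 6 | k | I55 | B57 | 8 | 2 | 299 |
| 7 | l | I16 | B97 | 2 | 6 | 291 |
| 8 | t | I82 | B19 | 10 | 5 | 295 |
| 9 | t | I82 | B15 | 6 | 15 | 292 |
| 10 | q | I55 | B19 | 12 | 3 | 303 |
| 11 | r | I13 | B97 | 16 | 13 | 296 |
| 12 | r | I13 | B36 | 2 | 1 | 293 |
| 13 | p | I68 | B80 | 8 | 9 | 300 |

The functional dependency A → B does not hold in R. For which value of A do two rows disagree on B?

q

A=j: row 1 → B = I92 ✓
A=l: rows 2, 7 → B = I16, I16 ✓
A=q: rows 3, 10 → B takes values {I86, I55} — violation
A=p: rows 4, 13 → B = I68, I68 ✓
A=k: rows 5, 6 → B = I55, I55 ✓
A=t: rows 8, 9 → B = I82, I82 ✓
A=r: rows 11, 12 → B = I13, I13 ✓
The only A value with inconsistent B is A=q.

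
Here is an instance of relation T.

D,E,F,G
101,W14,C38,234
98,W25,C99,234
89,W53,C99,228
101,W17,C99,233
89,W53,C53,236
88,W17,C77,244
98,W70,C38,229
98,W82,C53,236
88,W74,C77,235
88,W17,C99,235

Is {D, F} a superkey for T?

Two distinct rows share (D=88, F=C77), so {D, F} does not determine every attribute — not a superkey.

No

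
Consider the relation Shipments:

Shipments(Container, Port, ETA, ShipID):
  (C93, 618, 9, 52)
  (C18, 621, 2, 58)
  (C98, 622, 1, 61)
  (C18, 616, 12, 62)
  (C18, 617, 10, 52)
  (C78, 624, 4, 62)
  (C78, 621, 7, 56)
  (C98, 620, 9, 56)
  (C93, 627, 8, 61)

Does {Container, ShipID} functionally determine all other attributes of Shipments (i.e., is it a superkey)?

Yes

All 9 rows have distinct {Container, ShipID} values, so {Container, ShipID} → (all attributes) holds and {Container, ShipID} is a superkey.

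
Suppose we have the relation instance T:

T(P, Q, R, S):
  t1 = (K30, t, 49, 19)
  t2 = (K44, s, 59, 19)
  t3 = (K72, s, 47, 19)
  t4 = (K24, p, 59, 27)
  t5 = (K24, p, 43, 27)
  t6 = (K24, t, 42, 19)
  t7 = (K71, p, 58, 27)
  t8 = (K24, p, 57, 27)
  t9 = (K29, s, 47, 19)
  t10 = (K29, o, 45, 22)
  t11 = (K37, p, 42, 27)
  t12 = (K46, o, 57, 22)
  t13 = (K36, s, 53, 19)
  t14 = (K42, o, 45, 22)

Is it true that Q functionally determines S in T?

Q=t: rows 1, 6 → S = 19, 19 ✓
Q=s: rows 2, 3, 9, 13 → S = 19, 19, 19, 19 ✓
Q=p: rows 4, 5, 7, 8, 11 → S = 27, 27, 27, 27, 27 ✓
Q=o: rows 10, 12, 14 → S = 22, 22, 22 ✓
Every Q value is associated with a single S value, so Q -> S holds.

Yes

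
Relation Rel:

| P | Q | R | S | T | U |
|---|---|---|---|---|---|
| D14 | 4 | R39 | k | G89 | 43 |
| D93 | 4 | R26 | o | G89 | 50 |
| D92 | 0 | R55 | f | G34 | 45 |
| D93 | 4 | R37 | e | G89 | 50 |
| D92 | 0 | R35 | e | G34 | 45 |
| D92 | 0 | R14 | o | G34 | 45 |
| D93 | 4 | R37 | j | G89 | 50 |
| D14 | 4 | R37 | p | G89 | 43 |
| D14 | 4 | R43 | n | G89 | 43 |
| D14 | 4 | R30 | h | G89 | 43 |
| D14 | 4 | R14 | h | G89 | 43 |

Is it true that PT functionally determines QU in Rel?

(P=D14, T=G89): 5 rows → {Q,U} = (4, 43), (4, 43), (4, 43), (4, 43), (4, 43) ✓
(P=D93, T=G89): 3 rows → {Q,U} = (4, 50), (4, 50), (4, 50) ✓
(P=D92, T=G34): 3 rows → {Q,U} = (0, 45), (0, 45), (0, 45) ✓
Every PT value is associated with a single QU value, so PT → QU holds.

Yes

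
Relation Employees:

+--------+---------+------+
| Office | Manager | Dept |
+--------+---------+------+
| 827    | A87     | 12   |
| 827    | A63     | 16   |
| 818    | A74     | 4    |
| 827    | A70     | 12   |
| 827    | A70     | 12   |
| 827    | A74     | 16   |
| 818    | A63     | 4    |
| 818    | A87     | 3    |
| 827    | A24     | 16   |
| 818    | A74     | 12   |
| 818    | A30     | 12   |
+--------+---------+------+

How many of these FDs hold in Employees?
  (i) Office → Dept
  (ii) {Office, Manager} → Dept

0

(i) Office → Dept: Office=827: 6 rows → Dept takes values {12, 16} — violation; Office=818: 5 rows → Dept takes values {4, 3, 12} — violation — fails.
(ii) {Office, Manager} → Dept: (Office=818, Manager=A74): 2 rows → Dept takes values {4, 12} — violation — fails.
None of the 2 dependencies hold.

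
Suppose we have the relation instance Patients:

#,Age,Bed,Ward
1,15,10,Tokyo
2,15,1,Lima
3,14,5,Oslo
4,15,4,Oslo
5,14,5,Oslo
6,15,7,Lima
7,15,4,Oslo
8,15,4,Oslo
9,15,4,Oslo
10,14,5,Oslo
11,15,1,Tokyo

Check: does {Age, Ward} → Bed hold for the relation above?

No

(Age=15, Ward=Tokyo): rows 1, 11 → Bed takes values {10, 1} — violation
(Age=15, Ward=Lima): rows 2, 6 → Bed takes values {1, 7} — violation
(Age=14, Ward=Oslo): rows 3, 5, 10 → Bed = 5, 5, 5 ✓
(Age=15, Ward=Oslo): rows 4, 7, 8, 9 → Bed = 4, 4, 4, 4 ✓
Two rows agree on {Age, Ward} but differ on Bed, so {Age, Ward} → Bed does not hold.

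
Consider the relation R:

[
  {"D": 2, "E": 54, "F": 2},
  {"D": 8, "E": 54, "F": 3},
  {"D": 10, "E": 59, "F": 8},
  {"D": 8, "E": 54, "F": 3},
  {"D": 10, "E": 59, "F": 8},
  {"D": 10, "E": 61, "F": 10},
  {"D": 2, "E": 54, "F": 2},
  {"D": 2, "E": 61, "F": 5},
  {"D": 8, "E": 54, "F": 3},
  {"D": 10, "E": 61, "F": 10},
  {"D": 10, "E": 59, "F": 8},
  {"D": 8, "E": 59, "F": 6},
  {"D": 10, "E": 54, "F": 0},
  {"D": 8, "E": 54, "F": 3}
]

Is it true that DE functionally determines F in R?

(D=2, E=54): 2 rows → F = 2, 2 ✓
(D=8, E=54): 4 rows → F = 3, 3, 3, 3 ✓
(D=10, E=59): 3 rows → F = 8, 8, 8 ✓
(D=10, E=61): 2 rows → F = 10, 10 ✓
(D=2, E=61): 1 row → F = 5 ✓
(D=8, E=59): 1 row → F = 6 ✓
(D=10, E=54): 1 row → F = 0 ✓
Every DE value is associated with a single F value, so DE → F holds.

Yes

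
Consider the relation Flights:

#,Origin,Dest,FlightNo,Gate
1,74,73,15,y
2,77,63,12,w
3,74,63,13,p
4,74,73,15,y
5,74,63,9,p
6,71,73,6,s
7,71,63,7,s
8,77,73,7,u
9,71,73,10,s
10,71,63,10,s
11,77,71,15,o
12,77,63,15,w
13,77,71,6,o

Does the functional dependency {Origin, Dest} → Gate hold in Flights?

Yes

(Origin=74, Dest=73): rows 1, 4 → Gate = y, y ✓
(Origin=77, Dest=63): rows 2, 12 → Gate = w, w ✓
(Origin=74, Dest=63): rows 3, 5 → Gate = p, p ✓
(Origin=71, Dest=73): rows 6, 9 → Gate = s, s ✓
(Origin=71, Dest=63): rows 7, 10 → Gate = s, s ✓
(Origin=77, Dest=73): row 8 → Gate = u ✓
(Origin=77, Dest=71): rows 11, 13 → Gate = o, o ✓
Every {Origin, Dest} value is associated with a single Gate value, so {Origin, Dest} → Gate holds.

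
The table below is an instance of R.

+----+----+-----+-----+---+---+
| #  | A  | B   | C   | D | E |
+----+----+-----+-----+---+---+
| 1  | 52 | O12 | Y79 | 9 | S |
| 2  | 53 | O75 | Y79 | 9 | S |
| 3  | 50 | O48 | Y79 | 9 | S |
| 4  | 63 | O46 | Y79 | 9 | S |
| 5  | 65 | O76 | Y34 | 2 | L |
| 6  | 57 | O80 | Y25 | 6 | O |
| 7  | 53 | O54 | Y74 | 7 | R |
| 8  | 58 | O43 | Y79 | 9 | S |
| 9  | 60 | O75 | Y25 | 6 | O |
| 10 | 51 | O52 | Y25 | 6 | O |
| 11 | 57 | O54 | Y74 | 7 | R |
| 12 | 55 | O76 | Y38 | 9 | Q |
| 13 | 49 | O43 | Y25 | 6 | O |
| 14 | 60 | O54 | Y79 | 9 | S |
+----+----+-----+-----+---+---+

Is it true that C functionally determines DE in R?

C=Y79: rows 1, 2, 3, 4, 8, 14 → {D,E} = (9, S), (9, S), (9, S), (9, S), (9, S), (9, S) ✓
C=Y34: row 5 → {D,E} = (2, L) ✓
C=Y25: rows 6, 9, 10, 13 → {D,E} = (6, O), (6, O), (6, O), (6, O) ✓
C=Y74: rows 7, 11 → {D,E} = (7, R), (7, R) ✓
C=Y38: row 12 → {D,E} = (9, Q) ✓
Every C value is associated with a single DE value, so C -> DE holds.

Yes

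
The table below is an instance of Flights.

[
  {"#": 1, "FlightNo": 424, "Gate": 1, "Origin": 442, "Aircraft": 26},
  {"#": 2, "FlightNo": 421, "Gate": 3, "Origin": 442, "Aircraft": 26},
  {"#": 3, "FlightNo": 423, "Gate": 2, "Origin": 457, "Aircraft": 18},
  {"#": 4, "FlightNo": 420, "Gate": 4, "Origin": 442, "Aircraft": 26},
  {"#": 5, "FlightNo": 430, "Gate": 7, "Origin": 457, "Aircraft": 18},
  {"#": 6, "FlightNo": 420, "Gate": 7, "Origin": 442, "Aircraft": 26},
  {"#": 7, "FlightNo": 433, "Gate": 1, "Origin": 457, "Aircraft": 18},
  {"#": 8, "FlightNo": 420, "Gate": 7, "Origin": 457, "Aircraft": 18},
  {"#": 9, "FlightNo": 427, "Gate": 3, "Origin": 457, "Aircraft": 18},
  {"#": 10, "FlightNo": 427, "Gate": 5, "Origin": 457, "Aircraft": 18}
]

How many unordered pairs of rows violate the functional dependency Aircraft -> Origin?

0

Aircraft=26: all 4 rows agree on Origin — 0 pairs.
Aircraft=18: all 6 rows agree on Origin — 0 pairs.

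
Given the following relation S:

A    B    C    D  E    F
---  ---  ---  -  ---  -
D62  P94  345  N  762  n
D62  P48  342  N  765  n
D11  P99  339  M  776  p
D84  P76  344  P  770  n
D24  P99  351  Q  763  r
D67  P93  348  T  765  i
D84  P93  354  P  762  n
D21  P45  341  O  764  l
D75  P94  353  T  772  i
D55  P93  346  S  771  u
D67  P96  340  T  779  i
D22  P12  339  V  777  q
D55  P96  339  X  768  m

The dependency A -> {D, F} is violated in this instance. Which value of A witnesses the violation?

A=D62: 2 rows → {D,F} = (N, n), (N, n) ✓
A=D11: 1 row → {D,F} = (M, p) ✓
A=D84: 2 rows → {D,F} = (P, n), (P, n) ✓
A=D24: 1 row → {D,F} = (Q, r) ✓
A=D67: 2 rows → {D,F} = (T, i), (T, i) ✓
A=D21: 1 row → {D,F} = (O, l) ✓
A=D75: 1 row → {D,F} = (T, i) ✓
A=D55: 2 rows → {D,F} takes values {(S, u), (X, m)} — violation
A=D22: 1 row → {D,F} = (V, q) ✓
The only A value with inconsistent RHS is A=D55.

D55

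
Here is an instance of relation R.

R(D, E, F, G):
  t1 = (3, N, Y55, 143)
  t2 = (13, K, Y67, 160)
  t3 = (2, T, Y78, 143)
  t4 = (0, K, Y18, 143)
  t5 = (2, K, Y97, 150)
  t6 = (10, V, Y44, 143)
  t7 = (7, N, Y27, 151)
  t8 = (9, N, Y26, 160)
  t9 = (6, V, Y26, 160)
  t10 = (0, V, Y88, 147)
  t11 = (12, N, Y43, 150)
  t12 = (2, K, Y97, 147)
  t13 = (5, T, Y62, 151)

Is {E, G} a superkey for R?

Yes

All 13 rows have distinct {E, G} values, so {E, G} → (all attributes) holds and {E, G} is a superkey.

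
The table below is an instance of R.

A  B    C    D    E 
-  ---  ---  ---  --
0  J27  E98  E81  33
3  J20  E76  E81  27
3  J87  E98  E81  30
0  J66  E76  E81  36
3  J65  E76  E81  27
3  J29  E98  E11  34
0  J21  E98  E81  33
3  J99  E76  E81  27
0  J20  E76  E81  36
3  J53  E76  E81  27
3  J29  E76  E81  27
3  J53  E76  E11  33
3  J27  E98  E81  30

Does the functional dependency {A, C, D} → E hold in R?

(A=0, C=E98, D=E81): 2 rows → E = 33, 33 ✓
(A=3, C=E76, D=E81): 5 rows → E = 27, 27, 27, 27, 27 ✓
(A=3, C=E98, D=E81): 2 rows → E = 30, 30 ✓
(A=0, C=E76, D=E81): 2 rows → E = 36, 36 ✓
(A=3, C=E98, D=E11): 1 row → E = 34 ✓
(A=3, C=E76, D=E11): 1 row → E = 33 ✓
Every {A, C, D} value is associated with a single E value, so {A, C, D} → E holds.

Yes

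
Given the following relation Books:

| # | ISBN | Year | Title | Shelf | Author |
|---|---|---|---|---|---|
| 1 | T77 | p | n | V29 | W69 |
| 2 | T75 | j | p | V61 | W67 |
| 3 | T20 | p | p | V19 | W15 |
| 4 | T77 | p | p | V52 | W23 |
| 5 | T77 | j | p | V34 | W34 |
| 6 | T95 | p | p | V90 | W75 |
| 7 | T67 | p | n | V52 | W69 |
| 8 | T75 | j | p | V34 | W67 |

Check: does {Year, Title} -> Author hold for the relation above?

No

(Year=p, Title=n): rows 1, 7 → Author = W69, W69 ✓
(Year=j, Title=p): rows 2, 5, 8 → Author takes values {W67, W34} — violation
(Year=p, Title=p): rows 3, 4, 6 → Author takes values {W15, W23, W75} — violation
Two rows agree on {Year, Title} but differ on Author, so {Year, Title} -> Author does not hold.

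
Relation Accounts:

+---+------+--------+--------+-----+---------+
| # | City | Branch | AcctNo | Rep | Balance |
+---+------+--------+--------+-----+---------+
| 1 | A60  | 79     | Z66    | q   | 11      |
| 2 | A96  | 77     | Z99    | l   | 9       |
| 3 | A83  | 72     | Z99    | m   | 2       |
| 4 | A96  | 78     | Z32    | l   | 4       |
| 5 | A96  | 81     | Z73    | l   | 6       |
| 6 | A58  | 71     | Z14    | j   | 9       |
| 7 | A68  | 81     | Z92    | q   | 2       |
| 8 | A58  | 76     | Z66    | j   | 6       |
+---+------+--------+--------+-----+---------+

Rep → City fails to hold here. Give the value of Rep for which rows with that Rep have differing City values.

Rep=q: rows 1, 7 → City takes values {A60, A68} — violation
Rep=l: rows 2, 4, 5 → City = A96, A96, A96 ✓
Rep=m: row 3 → City = A83 ✓
Rep=j: rows 6, 8 → City = A58, A58 ✓
The only Rep value with inconsistent City is Rep=q.

q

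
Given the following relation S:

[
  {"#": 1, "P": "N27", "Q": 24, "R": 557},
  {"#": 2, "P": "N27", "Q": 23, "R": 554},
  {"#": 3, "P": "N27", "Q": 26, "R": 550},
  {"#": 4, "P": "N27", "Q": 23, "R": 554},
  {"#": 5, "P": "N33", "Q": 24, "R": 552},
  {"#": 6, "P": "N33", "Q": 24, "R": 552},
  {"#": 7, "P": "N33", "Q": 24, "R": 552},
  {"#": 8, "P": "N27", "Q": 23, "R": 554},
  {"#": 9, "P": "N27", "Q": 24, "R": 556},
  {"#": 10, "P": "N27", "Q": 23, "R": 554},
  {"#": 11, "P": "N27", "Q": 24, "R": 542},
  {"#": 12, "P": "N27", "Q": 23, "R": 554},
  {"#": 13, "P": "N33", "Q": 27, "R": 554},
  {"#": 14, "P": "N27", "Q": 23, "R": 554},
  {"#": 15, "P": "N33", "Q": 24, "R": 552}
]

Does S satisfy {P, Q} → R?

No

(P=N27, Q=24): rows 1, 9, 11 → R takes values {557, 556, 542} — violation
(P=N27, Q=23): rows 2, 4, 8, 10, 12, 14 → R = 554, 554, 554, 554, 554, 554 ✓
(P=N27, Q=26): row 3 → R = 550 ✓
(P=N33, Q=24): rows 5, 6, 7, 15 → R = 552, 552, 552, 552 ✓
(P=N33, Q=27): row 13 → R = 554 ✓
Two rows agree on {P, Q} but differ on R, so {P, Q} → R does not hold.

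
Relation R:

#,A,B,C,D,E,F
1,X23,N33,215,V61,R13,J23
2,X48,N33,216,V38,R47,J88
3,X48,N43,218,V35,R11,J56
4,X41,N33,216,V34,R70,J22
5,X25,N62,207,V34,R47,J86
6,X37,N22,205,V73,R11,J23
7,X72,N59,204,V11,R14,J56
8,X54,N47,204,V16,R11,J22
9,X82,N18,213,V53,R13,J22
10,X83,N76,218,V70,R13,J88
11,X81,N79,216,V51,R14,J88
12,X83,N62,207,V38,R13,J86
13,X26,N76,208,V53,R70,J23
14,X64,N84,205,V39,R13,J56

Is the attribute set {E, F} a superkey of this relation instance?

Yes

All 14 rows have distinct {E, F} values, so {E, F} → (all attributes) holds and {E, F} is a superkey.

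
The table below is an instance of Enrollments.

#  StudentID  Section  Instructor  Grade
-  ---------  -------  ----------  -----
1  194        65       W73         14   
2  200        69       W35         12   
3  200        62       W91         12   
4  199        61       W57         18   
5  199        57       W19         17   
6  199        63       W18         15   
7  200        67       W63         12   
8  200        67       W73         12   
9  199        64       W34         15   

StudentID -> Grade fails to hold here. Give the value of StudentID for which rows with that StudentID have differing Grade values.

199

StudentID=194: row 1 → Grade = 14 ✓
StudentID=200: rows 2, 3, 7, 8 → Grade = 12, 12, 12, 12 ✓
StudentID=199: rows 4, 5, 6, 9 → Grade takes values {18, 17, 15} — violation
The only StudentID value with inconsistent Grade is StudentID=199.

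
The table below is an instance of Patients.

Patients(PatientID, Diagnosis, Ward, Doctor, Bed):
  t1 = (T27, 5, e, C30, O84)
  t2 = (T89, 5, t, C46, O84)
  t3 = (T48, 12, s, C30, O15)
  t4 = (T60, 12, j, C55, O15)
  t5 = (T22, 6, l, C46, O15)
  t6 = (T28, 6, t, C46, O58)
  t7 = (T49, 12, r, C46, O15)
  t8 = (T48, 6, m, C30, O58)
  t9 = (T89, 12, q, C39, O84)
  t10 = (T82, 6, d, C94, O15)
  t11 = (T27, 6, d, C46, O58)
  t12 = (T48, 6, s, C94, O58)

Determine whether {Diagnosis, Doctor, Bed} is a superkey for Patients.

No

Rows 6 and 11 have the same {Diagnosis, Doctor, Bed} value (Diagnosis=6, Doctor=C46, Bed=O58) but are distinct tuples, so {Diagnosis, Doctor, Bed} does not determine every attribute — not a superkey.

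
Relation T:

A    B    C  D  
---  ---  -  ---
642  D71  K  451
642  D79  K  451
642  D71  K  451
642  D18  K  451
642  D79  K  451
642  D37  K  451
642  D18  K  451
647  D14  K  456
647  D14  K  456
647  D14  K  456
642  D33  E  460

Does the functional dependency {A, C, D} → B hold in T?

(A=642, C=K, D=451): 7 rows → B takes values {D71, D79, D18, D37} — violation
(A=647, C=K, D=456): 3 rows → B = D14, D14, D14 ✓
(A=642, C=E, D=460): 1 row → B = D33 ✓
Two rows agree on {A, C, D} but differ on B, so {A, C, D} → B does not hold.

No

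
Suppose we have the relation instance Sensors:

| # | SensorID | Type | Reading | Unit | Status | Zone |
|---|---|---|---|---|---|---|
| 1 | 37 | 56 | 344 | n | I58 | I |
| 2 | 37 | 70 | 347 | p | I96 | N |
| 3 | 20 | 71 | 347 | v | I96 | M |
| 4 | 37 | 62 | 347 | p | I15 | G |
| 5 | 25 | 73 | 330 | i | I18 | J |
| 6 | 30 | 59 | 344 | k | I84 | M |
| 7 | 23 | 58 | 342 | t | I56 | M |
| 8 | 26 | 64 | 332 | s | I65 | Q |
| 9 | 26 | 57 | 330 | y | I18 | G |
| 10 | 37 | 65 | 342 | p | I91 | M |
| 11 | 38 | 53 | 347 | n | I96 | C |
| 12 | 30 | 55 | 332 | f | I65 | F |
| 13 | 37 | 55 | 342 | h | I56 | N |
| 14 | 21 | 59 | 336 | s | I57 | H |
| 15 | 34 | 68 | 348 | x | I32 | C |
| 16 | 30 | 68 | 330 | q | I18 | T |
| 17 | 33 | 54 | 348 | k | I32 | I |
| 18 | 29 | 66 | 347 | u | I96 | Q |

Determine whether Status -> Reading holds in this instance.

Status=I58: row 1 → Reading = 344 ✓
Status=I96: rows 2, 3, 11, 18 → Reading = 347, 347, 347, 347 ✓
Status=I15: row 4 → Reading = 347 ✓
Status=I18: rows 5, 9, 16 → Reading = 330, 330, 330 ✓
Status=I84: row 6 → Reading = 344 ✓
Status=I56: rows 7, 13 → Reading = 342, 342 ✓
Status=I65: rows 8, 12 → Reading = 332, 332 ✓
Status=I91: row 10 → Reading = 342 ✓
Status=I57: row 14 → Reading = 336 ✓
Status=I32: rows 15, 17 → Reading = 348, 348 ✓
Every Status value is associated with a single Reading value, so Status -> Reading holds.

Yes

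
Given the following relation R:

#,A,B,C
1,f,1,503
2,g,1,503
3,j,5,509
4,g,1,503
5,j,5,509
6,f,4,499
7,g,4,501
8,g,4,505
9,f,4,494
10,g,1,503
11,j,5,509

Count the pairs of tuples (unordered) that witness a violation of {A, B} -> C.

(A=g, B=1): all 3 rows agree on C — 0 pairs.
(A=j, B=5): all 3 rows agree on C — 0 pairs.
(A=f, B=4): violating pairs (6,9) — 1 pair.
(A=g, B=4): violating pairs (7,8) — 1 pair.

2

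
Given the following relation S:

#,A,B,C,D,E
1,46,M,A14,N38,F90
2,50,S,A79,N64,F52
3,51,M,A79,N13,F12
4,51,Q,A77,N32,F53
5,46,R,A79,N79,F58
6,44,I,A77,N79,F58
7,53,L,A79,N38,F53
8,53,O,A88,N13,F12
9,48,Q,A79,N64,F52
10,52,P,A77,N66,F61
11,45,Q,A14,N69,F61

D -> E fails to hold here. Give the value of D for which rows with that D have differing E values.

D=N38: rows 1, 7 → E takes values {F90, F53} — violation
D=N64: rows 2, 9 → E = F52, F52 ✓
D=N13: rows 3, 8 → E = F12, F12 ✓
D=N32: row 4 → E = F53 ✓
D=N79: rows 5, 6 → E = F58, F58 ✓
D=N66: row 10 → E = F61 ✓
D=N69: row 11 → E = F61 ✓
The only D value with inconsistent E is D=N38.

N38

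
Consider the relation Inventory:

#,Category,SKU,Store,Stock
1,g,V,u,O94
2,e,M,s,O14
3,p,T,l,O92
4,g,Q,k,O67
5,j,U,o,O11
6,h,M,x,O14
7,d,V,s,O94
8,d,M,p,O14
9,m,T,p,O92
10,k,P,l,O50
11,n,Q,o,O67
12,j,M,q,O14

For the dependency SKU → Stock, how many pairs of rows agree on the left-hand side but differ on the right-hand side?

SKU=V: all 2 rows agree on Stock — 0 pairs.
SKU=M: all 4 rows agree on Stock — 0 pairs.
SKU=T: all 2 rows agree on Stock — 0 pairs.
SKU=Q: all 2 rows agree on Stock — 0 pairs.

0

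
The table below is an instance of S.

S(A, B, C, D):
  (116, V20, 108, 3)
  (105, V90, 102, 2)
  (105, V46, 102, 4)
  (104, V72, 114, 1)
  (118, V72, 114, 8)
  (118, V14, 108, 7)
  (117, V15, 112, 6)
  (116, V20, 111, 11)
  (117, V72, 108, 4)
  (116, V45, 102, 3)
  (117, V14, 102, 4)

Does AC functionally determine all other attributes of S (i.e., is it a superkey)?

Two distinct rows share (A=105, C=102), so AC does not determine every attribute — not a superkey.

No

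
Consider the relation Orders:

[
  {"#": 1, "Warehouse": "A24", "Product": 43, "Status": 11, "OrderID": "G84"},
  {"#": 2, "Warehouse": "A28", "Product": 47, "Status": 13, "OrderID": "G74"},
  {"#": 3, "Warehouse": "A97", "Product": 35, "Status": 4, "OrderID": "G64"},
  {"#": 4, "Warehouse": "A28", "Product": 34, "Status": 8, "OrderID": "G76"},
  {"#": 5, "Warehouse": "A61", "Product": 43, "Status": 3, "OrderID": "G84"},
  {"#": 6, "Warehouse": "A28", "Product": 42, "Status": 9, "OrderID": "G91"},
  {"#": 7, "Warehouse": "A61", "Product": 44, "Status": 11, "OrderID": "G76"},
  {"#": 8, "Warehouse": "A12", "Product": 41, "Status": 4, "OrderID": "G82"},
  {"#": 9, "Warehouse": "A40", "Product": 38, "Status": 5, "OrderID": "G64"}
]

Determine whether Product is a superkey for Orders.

No

Rows 1 and 5 have the same Product value Product=43 but are distinct tuples, so Product does not determine every attribute — not a superkey.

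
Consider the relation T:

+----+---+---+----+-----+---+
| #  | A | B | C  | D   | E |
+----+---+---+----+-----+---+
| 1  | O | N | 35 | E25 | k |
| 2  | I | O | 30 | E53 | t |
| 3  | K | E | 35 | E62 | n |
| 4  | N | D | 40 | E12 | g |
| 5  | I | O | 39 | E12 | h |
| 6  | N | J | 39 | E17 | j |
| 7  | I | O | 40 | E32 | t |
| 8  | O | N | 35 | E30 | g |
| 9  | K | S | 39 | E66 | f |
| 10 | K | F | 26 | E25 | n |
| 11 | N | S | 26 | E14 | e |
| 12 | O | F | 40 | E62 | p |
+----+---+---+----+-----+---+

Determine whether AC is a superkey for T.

No

Rows 1 and 8 have the same AC value (A=O, C=35) but are distinct tuples, so AC does not determine every attribute — not a superkey.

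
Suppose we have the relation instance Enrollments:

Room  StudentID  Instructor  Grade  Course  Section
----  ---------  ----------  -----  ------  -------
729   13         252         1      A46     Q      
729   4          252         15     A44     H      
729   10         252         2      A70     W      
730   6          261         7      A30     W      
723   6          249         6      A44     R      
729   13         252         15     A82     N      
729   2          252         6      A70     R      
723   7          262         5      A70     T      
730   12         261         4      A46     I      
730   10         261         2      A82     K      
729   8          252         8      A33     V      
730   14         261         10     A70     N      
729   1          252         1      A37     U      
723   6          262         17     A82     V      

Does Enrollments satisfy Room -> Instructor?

No

Room=729: 7 rows → Instructor = 252, 252, 252, 252, 252, 252, 252 ✓
Room=730: 4 rows → Instructor = 261, 261, 261, 261 ✓
Room=723: 3 rows → Instructor takes values {249, 262} — violation
Two rows agree on Room but differ on Instructor, so Room -> Instructor does not hold.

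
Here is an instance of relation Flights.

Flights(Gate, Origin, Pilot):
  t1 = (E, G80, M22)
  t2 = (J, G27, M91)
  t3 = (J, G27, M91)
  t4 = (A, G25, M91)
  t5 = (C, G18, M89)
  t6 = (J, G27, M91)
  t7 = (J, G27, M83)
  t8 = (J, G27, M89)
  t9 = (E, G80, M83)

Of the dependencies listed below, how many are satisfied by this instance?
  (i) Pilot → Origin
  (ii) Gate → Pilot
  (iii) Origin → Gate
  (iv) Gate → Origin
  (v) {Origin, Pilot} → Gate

3

(i) Pilot → Origin: Pilot=M91: rows 2, 3, 4, 6 → Origin takes values {G27, G25} — violation; Pilot=M89: rows 5, 8 → Origin takes values {G18, G27} — violation; Pilot=M83: rows 7, 9 → Origin takes values {G27, G80} — violation — fails.
(ii) Gate → Pilot: Gate=E: rows 1, 9 → Pilot takes values {M22, M83} — violation; Gate=J: rows 2, 3, 6, 7, 8 → Pilot takes values {M91, M83, M89} — violation — fails.
(iii) Origin → Gate: every LHS value maps to a single RHS value — holds.
(iv) Gate → Origin: every LHS value maps to a single RHS value — holds.
(v) {Origin, Pilot} → Gate: every LHS value maps to a single RHS value — holds.
3 of the 5 dependencies hold.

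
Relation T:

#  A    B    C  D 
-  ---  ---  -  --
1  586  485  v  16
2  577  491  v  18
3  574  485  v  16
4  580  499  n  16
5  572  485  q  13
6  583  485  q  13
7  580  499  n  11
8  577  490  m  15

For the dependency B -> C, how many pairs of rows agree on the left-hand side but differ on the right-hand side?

B=485: violating pairs (1,5), (1,6), (3,5), (3,6) — 4 pairs.
B=499: all 2 rows agree on C — 0 pairs.

4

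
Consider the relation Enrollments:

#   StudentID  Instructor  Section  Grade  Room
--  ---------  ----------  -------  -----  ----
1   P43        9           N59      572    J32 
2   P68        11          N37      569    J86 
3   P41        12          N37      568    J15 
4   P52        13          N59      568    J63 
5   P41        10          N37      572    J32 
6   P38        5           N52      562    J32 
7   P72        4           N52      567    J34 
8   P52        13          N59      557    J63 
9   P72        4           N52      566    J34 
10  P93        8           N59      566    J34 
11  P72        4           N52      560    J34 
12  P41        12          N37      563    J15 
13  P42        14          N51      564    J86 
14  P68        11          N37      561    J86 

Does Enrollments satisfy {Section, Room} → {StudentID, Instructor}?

(Section=N59, Room=J32): row 1 → {StudentID,Instructor} = (P43, 9) ✓
(Section=N37, Room=J86): rows 2, 14 → {StudentID,Instructor} = (P68, 11), (P68, 11) ✓
(Section=N37, Room=J15): rows 3, 12 → {StudentID,Instructor} = (P41, 12), (P41, 12) ✓
(Section=N59, Room=J63): rows 4, 8 → {StudentID,Instructor} = (P52, 13), (P52, 13) ✓
(Section=N37, Room=J32): row 5 → {StudentID,Instructor} = (P41, 10) ✓
(Section=N52, Room=J32): row 6 → {StudentID,Instructor} = (P38, 5) ✓
(Section=N52, Room=J34): rows 7, 9, 11 → {StudentID,Instructor} = (P72, 4), (P72, 4), (P72, 4) ✓
(Section=N59, Room=J34): row 10 → {StudentID,Instructor} = (P93, 8) ✓
(Section=N51, Room=J86): row 13 → {StudentID,Instructor} = (P42, 14) ✓
Every {Section, Room} value is associated with a single {StudentID, Instructor} value, so {Section, Room} → {StudentID, Instructor} holds.

Yes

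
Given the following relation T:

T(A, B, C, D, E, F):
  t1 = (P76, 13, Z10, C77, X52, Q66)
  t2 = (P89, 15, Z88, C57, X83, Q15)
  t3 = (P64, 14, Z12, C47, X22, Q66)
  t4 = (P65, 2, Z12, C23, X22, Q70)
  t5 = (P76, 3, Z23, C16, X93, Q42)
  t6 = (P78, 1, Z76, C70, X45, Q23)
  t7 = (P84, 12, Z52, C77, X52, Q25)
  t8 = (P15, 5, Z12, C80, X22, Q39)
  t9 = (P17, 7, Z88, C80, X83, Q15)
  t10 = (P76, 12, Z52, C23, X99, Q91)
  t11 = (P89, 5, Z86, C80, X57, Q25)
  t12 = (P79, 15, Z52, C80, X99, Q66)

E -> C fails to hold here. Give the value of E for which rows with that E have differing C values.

E=X52: rows 1, 7 → C takes values {Z10, Z52} — violation
E=X83: rows 2, 9 → C = Z88, Z88 ✓
E=X22: rows 3, 4, 8 → C = Z12, Z12, Z12 ✓
E=X93: row 5 → C = Z23 ✓
E=X45: row 6 → C = Z76 ✓
E=X99: rows 10, 12 → C = Z52, Z52 ✓
E=X57: row 11 → C = Z86 ✓
The only E value with inconsistent C is E=X52.

X52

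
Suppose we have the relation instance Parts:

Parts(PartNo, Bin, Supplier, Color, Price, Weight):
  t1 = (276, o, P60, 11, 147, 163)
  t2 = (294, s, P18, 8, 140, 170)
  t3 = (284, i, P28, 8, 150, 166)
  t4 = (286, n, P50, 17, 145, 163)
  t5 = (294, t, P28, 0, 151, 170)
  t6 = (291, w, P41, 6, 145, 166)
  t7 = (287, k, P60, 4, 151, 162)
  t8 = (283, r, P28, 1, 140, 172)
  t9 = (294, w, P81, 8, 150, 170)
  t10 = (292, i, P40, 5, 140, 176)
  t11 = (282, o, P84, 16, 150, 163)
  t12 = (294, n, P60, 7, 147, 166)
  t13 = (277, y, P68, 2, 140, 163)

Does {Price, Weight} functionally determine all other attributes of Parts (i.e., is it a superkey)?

Yes

All 13 rows have distinct {Price, Weight} values, so {Price, Weight} → (all attributes) holds and {Price, Weight} is a superkey.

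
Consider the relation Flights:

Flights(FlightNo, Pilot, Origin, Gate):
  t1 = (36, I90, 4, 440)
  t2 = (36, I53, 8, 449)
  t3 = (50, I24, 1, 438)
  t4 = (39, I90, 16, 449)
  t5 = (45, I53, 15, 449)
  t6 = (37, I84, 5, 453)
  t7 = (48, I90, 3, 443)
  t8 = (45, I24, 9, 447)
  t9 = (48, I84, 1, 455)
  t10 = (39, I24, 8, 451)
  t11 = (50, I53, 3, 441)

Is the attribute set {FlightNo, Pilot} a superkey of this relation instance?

Yes

All 11 rows have distinct {FlightNo, Pilot} values, so {FlightNo, Pilot} → (all attributes) holds and {FlightNo, Pilot} is a superkey.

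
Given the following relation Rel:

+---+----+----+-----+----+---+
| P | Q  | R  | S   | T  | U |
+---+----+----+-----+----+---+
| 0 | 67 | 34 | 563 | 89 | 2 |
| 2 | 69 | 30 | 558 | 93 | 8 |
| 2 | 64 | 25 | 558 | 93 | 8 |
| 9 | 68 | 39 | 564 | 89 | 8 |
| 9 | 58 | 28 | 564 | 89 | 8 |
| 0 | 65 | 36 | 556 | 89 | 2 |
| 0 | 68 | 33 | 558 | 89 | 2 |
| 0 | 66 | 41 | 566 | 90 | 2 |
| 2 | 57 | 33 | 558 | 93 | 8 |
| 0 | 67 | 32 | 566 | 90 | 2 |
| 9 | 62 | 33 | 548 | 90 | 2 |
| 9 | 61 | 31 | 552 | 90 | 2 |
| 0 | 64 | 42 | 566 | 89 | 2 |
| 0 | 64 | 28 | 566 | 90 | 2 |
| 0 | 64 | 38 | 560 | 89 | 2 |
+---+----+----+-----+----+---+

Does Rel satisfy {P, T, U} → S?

No

(P=0, T=89, U=2): 5 rows → S takes values {563, 556, 558, 566, 560} — violation
(P=2, T=93, U=8): 3 rows → S = 558, 558, 558 ✓
(P=9, T=89, U=8): 2 rows → S = 564, 564 ✓
(P=0, T=90, U=2): 3 rows → S = 566, 566, 566 ✓
(P=9, T=90, U=2): 2 rows → S takes values {548, 552} — violation
Two rows agree on {P, T, U} but differ on S, so {P, T, U} → S does not hold.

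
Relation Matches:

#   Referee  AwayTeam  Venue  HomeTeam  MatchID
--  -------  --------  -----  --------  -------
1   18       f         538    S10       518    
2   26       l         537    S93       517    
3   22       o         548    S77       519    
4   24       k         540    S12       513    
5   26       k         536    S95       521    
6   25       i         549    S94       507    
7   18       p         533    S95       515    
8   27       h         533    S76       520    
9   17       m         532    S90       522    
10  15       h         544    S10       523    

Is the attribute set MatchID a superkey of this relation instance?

Yes

All 10 rows have distinct MatchID values, so MatchID → (all attributes) holds and MatchID is a superkey.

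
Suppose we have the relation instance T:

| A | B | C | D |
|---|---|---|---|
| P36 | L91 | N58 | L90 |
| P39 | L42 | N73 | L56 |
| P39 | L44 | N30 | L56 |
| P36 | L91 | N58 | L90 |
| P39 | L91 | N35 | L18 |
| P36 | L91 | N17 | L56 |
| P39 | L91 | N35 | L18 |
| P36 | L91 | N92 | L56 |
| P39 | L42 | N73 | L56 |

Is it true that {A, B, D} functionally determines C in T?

(A=P36, B=L91, D=L90): 2 rows → C = N58, N58 ✓
(A=P39, B=L42, D=L56): 2 rows → C = N73, N73 ✓
(A=P39, B=L44, D=L56): 1 row → C = N30 ✓
(A=P39, B=L91, D=L18): 2 rows → C = N35, N35 ✓
(A=P36, B=L91, D=L56): 2 rows → C takes values {N17, N92} — violation
Two rows agree on {A, B, D} but differ on C, so {A, B, D} -> C does not hold.

No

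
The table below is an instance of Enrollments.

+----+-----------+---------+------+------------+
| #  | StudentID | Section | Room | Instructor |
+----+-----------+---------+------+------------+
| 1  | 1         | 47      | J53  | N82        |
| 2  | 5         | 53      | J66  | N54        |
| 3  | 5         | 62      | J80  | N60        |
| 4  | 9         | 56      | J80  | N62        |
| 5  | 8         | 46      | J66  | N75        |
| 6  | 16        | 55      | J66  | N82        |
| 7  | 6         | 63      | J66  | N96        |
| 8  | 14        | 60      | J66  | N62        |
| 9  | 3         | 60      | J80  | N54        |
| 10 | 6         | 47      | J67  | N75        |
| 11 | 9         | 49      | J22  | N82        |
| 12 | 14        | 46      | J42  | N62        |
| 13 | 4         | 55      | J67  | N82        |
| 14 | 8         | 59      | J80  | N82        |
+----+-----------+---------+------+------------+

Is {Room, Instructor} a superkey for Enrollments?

All 14 rows have distinct {Room, Instructor} values, so {Room, Instructor} → (all attributes) holds and {Room, Instructor} is a superkey.

Yes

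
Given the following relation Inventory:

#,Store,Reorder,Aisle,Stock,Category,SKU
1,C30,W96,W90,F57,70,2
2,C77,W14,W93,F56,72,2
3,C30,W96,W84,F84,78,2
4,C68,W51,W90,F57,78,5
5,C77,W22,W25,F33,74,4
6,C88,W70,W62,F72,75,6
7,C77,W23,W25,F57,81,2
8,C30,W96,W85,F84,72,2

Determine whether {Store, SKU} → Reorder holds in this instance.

(Store=C30, SKU=2): rows 1, 3, 8 → Reorder = W96, W96, W96 ✓
(Store=C77, SKU=2): rows 2, 7 → Reorder takes values {W14, W23} — violation
(Store=C68, SKU=5): row 4 → Reorder = W51 ✓
(Store=C77, SKU=4): row 5 → Reorder = W22 ✓
(Store=C88, SKU=6): row 6 → Reorder = W70 ✓
Two rows agree on {Store, SKU} but differ on Reorder, so {Store, SKU} → Reorder does not hold.

No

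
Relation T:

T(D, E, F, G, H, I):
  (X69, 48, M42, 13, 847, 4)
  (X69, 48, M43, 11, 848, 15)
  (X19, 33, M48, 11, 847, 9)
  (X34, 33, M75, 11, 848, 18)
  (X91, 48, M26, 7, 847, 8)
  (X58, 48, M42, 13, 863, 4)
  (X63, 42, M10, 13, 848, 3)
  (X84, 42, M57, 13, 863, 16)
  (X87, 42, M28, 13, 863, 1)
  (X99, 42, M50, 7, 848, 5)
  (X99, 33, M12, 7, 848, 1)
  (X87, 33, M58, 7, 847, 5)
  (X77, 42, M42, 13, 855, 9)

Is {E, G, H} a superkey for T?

Two distinct rows share (E=42, G=13, H=863), so {E, G, H} does not determine every attribute — not a superkey.

No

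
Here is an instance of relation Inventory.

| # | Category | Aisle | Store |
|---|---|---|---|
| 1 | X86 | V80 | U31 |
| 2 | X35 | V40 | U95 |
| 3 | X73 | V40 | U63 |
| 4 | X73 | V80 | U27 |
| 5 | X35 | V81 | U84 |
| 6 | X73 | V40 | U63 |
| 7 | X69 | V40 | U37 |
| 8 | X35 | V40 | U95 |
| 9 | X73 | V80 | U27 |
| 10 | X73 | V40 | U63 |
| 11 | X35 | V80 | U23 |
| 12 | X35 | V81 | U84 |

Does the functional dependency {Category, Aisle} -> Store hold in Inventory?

Yes

(Category=X86, Aisle=V80): row 1 → Store = U31 ✓
(Category=X35, Aisle=V40): rows 2, 8 → Store = U95, U95 ✓
(Category=X73, Aisle=V40): rows 3, 6, 10 → Store = U63, U63, U63 ✓
(Category=X73, Aisle=V80): rows 4, 9 → Store = U27, U27 ✓
(Category=X35, Aisle=V81): rows 5, 12 → Store = U84, U84 ✓
(Category=X69, Aisle=V40): row 7 → Store = U37 ✓
(Category=X35, Aisle=V80): row 11 → Store = U23 ✓
Every {Category, Aisle} value is associated with a single Store value, so {Category, Aisle} -> Store holds.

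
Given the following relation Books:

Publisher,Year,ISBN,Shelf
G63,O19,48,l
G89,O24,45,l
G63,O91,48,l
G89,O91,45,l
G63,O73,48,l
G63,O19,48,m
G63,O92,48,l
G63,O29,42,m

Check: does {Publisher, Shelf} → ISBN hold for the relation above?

No

(Publisher=G63, Shelf=l): 4 rows → ISBN = 48, 48, 48, 48 ✓
(Publisher=G89, Shelf=l): 2 rows → ISBN = 45, 45 ✓
(Publisher=G63, Shelf=m): 2 rows → ISBN takes values {48, 42} — violation
Two rows agree on {Publisher, Shelf} but differ on ISBN, so {Publisher, Shelf} → ISBN does not hold.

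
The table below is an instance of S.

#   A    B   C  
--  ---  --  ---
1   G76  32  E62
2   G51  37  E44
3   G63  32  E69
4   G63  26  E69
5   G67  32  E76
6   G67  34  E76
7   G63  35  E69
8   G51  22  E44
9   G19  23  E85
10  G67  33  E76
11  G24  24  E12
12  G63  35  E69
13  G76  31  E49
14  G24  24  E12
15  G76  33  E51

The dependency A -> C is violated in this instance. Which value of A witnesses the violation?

G76

A=G76: rows 1, 13, 15 → C takes values {E62, E49, E51} — violation
A=G51: rows 2, 8 → C = E44, E44 ✓
A=G63: rows 3, 4, 7, 12 → C = E69, E69, E69, E69 ✓
A=G67: rows 5, 6, 10 → C = E76, E76, E76 ✓
A=G19: row 9 → C = E85 ✓
A=G24: rows 11, 14 → C = E12, E12 ✓
The only A value with inconsistent C is A=G76.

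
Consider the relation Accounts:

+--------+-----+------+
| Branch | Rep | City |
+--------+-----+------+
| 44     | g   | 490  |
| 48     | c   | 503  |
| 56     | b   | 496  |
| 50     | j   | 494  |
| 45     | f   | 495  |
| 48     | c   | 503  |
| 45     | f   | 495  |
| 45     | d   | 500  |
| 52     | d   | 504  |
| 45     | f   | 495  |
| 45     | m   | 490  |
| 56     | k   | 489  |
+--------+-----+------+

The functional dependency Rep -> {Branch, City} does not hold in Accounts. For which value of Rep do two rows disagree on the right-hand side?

Rep=g: 1 row → {Branch,City} = (44, 490) ✓
Rep=c: 2 rows → {Branch,City} = (48, 503), (48, 503) ✓
Rep=b: 1 row → {Branch,City} = (56, 496) ✓
Rep=j: 1 row → {Branch,City} = (50, 494) ✓
Rep=f: 3 rows → {Branch,City} = (45, 495), (45, 495), (45, 495) ✓
Rep=d: 2 rows → {Branch,City} takes values {(45, 500), (52, 504)} — violation
Rep=m: 1 row → {Branch,City} = (45, 490) ✓
Rep=k: 1 row → {Branch,City} = (56, 489) ✓
The only Rep value with inconsistent RHS is Rep=d.

d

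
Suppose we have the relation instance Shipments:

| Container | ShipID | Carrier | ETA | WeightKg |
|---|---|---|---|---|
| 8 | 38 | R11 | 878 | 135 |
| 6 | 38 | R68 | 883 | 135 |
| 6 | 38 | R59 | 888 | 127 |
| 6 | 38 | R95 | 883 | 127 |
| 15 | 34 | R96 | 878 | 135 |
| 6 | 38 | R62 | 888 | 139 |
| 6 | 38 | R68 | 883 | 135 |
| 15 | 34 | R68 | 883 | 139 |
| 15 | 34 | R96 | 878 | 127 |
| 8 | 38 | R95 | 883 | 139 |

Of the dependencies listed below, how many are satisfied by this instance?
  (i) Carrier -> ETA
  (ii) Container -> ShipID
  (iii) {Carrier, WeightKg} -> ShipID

3

(i) Carrier -> ETA: every LHS value maps to a single RHS value — holds.
(ii) Container -> ShipID: every LHS value maps to a single RHS value — holds.
(iii) {Carrier, WeightKg} -> ShipID: every LHS value maps to a single RHS value — holds.
3 of the 3 dependencies hold.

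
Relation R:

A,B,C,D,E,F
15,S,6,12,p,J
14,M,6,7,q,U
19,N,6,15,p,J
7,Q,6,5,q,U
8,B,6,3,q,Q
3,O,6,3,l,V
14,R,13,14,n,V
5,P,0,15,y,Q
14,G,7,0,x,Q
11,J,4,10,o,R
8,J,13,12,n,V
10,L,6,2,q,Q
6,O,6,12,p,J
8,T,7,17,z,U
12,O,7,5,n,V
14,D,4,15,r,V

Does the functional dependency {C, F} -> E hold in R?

(C=6, F=J): 3 rows → E = p, p, p ✓
(C=6, F=U): 2 rows → E = q, q ✓
(C=6, F=Q): 2 rows → E = q, q ✓
(C=6, F=V): 1 row → E = l ✓
(C=13, F=V): 2 rows → E = n, n ✓
(C=0, F=Q): 1 row → E = y ✓
(C=7, F=Q): 1 row → E = x ✓
(C=4, F=R): 1 row → E = o ✓
(C=7, F=U): 1 row → E = z ✓
(C=7, F=V): 1 row → E = n ✓
(C=4, F=V): 1 row → E = r ✓
Every {C, F} value is associated with a single E value, so {C, F} -> E holds.

Yes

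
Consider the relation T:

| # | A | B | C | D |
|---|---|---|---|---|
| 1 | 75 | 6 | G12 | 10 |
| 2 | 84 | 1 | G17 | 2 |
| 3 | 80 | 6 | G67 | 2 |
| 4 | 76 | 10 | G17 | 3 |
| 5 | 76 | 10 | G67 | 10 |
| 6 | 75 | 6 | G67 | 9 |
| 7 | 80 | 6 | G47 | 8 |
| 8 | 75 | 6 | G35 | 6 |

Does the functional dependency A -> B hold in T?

Yes

A=75: rows 1, 6, 8 → B = 6, 6, 6 ✓
A=84: row 2 → B = 1 ✓
A=80: rows 3, 7 → B = 6, 6 ✓
A=76: rows 4, 5 → B = 10, 10 ✓
Every A value is associated with a single B value, so A -> B holds.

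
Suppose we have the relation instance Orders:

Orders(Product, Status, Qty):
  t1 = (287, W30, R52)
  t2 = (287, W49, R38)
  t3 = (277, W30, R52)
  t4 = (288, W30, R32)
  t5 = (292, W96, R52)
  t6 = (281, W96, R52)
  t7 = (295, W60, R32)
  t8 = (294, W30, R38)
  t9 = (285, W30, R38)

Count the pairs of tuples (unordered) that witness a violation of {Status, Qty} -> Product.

3

(Status=W30, Qty=R52): violating pairs (1,3) — 1 pair.
(Status=W96, Qty=R52): violating pairs (5,6) — 1 pair.
(Status=W30, Qty=R38): violating pairs (8,9) — 1 pair.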